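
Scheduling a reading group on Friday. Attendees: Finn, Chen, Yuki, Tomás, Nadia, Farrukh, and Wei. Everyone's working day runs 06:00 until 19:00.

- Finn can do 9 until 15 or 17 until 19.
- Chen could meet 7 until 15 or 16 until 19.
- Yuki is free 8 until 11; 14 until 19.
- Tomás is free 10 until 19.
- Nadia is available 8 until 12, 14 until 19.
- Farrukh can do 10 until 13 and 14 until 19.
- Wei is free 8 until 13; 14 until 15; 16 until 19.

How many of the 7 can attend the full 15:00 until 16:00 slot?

4

Yuki, Tomás, Nadia, and Farrukh can make the full 15:00-16:00 slot — that's 4.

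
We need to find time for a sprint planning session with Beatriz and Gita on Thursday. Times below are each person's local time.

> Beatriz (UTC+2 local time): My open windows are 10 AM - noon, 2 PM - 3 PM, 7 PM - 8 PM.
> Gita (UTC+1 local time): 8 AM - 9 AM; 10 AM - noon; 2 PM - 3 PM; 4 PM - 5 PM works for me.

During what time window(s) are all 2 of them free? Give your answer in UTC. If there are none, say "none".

09:00-10:00

Beatriz in UTC: 08:00-10:00, 12:00-13:00, 17:00-18:00 (subtract 2h to convert from UTC+2).
Gita in UTC: 07:00-08:00, 09:00-11:00, 13:00-14:00, 15:00-16:00 (subtract 1h to convert from UTC+1).
Beatriz ∩ Gita: 09:00-10:00.
So the common availability across everyone is 09:00-10:00.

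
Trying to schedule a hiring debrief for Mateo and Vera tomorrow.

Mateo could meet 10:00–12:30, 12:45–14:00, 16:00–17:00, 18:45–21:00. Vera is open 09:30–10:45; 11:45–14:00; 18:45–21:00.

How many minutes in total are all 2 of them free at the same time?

Mateo ∩ Vera: 10:00-10:45, 11:45-12:30, 12:45-14:00, 18:45-21:00.
So the common availability across everyone is 10:00-10:45, 11:45-12:30, 12:45-14:00, 18:45-21:00.
Summing the common windows: 45 + 45 + 75 + 135 = 300 minutes.

300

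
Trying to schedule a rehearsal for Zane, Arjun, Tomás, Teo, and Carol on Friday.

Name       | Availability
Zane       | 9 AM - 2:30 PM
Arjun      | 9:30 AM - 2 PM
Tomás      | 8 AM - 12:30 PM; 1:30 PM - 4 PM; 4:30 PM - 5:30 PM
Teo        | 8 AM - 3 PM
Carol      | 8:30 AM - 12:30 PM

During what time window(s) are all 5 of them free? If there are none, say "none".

09:30-12:30

Zane ∩ Arjun: 09:30-14:00.
Zane ∩ Arjun ∩ Tomás: 09:30-12:30, 13:30-14:00.
Zane ∩ Arjun ∩ Tomás ∩ Teo: 09:30-12:30, 13:30-14:00.
Zane ∩ Arjun ∩ Tomás ∩ Teo ∩ Carol: 09:30-12:30.
Those are the intersection windows.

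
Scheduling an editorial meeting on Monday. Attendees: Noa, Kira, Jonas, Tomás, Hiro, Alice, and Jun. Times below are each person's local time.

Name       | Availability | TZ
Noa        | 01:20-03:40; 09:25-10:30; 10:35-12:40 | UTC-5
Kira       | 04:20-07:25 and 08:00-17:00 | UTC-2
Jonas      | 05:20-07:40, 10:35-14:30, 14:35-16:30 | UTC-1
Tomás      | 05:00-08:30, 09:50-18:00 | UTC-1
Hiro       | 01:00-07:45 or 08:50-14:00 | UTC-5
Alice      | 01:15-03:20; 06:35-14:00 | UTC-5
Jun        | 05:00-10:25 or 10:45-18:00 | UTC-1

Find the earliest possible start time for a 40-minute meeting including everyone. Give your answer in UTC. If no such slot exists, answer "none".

06:20

Noa in UTC: 06:20-08:40, 14:25-15:30, 15:35-17:40 (add 5h to convert from UTC-5).
Kira in UTC: 06:20-09:25, 10:00-19:00 (add 2h to convert from UTC-2).
Jonas in UTC: 06:20-08:40, 11:35-15:30, 15:35-17:30 (add 1h to convert from UTC-1).
Tomás in UTC: 06:00-09:30, 10:50-19:00 (add 1h to convert from UTC-1).
Hiro in UTC: 06:00-12:45, 13:50-19:00 (add 5h to convert from UTC-5).
Alice in UTC: 06:15-08:20, 11:35-19:00 (add 5h to convert from UTC-5).
Jun in UTC: 06:00-11:25, 11:45-19:00 (add 1h to convert from UTC-1).
Noa ∩ Kira: 06:20-08:40, 14:25-15:30, 15:35-17:40.
Noa ∩ Kira ∩ Jonas: 06:20-08:40, 14:25-15:30, 15:35-17:30.
Noa ∩ Kira ∩ Jonas ∩ Tomás: 06:20-08:40, 14:25-15:30, 15:35-17:30.
Noa ∩ Kira ∩ Jonas ∩ Tomás ∩ Hiro: 06:20-08:40, 14:25-15:30, 15:35-17:30.
Noa ∩ Kira ∩ Jonas ∩ Tomás ∩ Hiro ∩ Alice: 06:20-08:20, 14:25-15:30, 15:35-17:30.
Noa ∩ Kira ∩ Jonas ∩ Tomás ∩ Hiro ∩ Alice ∩ Jun: 06:20-08:20, 14:25-15:30, 15:35-17:30.
The first common window of at least 40 minutes is 06:20-08:20, so the earliest start is 06:20.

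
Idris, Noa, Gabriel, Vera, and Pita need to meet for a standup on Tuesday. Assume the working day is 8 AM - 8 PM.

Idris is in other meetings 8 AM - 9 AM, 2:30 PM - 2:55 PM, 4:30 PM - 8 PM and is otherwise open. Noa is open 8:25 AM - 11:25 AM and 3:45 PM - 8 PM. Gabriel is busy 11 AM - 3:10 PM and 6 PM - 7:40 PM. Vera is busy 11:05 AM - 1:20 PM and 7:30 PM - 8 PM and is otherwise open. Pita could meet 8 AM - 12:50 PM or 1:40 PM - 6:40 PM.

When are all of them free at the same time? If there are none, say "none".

09:00-11:00, 15:45-16:30

Idris free: 09:00-14:30, 14:55-16:30 (invert busy blocks within the working day).
Noa free: 08:25-11:25, 15:45-20:00.
Gabriel free: 08:00-11:00, 15:10-18:00, 19:40-20:00 (invert busy blocks within the working day).
Vera free: 08:00-11:05, 13:20-19:30 (invert busy blocks within the working day).
Pita free: 08:00-12:50, 13:40-18:40.
Idris ∩ Noa: 09:00-11:25, 15:45-16:30.
Idris ∩ Noa ∩ Gabriel: 09:00-11:00, 15:45-16:30.
Idris ∩ Noa ∩ Gabriel ∩ Vera: 09:00-11:00, 15:45-16:30.
Idris ∩ Noa ∩ Gabriel ∩ Vera ∩ Pita: 09:00-11:00, 15:45-16:30.
Those are the intersection windows.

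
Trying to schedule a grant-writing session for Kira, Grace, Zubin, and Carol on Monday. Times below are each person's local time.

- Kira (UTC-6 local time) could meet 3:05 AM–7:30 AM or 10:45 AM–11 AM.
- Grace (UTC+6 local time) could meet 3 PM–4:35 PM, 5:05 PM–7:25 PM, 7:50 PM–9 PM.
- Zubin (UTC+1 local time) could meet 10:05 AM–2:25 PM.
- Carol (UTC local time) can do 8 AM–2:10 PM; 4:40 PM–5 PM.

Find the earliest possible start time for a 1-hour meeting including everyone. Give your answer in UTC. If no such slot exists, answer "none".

09:05

Kira in UTC: 09:05-13:30, 16:45-17:00 (add 6h to convert from UTC-6).
Grace in UTC: 09:00-10:35, 11:05-13:25, 13:50-15:00 (subtract 6h to convert from UTC+6).
Zubin in UTC: 09:05-13:25 (subtract 1h to convert from UTC+1).
Carol in UTC: 08:00-14:10, 16:40-17:00.
Kira ∩ Grace: 09:05-10:35, 11:05-13:25.
Kira ∩ Grace ∩ Zubin: 09:05-10:35, 11:05-13:25.
Kira ∩ Grace ∩ Zubin ∩ Carol: 09:05-10:35, 11:05-13:25.
The first common window of at least 60 minutes is 09:05-10:35, so the earliest start is 09:05.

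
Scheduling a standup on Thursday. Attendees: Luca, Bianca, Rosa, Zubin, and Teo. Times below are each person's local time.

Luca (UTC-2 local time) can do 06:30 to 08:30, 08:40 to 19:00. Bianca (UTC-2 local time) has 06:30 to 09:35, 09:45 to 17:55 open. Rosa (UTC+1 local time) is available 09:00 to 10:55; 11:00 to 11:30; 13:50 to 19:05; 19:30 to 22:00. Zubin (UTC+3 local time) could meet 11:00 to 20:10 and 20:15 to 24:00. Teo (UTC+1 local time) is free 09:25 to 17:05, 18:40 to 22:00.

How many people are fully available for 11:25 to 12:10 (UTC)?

Luca in UTC: 08:30-10:30, 10:40-21:00 (add 2h to convert from UTC-2).
Bianca in UTC: 08:30-11:35, 11:45-19:55 (add 2h to convert from UTC-2).
Rosa in UTC: 08:00-09:55, 10:00-10:30, 12:50-18:05, 18:30-21:00 (subtract 1h to convert from UTC+1).
Zubin in UTC: 08:00-17:10, 17:15-21:00 (subtract 3h to convert from UTC+3).
Teo in UTC: 08:25-16:05, 17:40-21:00 (subtract 1h to convert from UTC+1).
Luca, Zubin, and Teo can make the full 11:25-12:10 slot — that's 3.

3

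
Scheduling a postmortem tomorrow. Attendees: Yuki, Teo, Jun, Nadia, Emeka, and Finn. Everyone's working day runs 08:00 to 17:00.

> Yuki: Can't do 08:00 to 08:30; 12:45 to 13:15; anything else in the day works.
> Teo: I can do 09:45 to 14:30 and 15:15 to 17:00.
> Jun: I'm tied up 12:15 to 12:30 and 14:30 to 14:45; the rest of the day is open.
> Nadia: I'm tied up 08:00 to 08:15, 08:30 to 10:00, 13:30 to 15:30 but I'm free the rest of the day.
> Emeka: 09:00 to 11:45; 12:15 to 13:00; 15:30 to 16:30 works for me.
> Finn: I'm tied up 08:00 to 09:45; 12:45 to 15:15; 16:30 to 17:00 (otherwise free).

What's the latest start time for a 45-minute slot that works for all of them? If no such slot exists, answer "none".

Yuki free: 08:30-12:45, 13:15-17:00 (invert busy blocks within the working day).
Teo free: 09:45-14:30, 15:15-17:00.
Jun free: 08:00-12:15, 12:30-14:30, 14:45-17:00 (invert busy blocks within the working day).
Nadia free: 08:15-08:30, 10:00-13:30, 15:30-17:00 (invert busy blocks within the working day).
Emeka free: 09:00-11:45, 12:15-13:00, 15:30-16:30.
Finn free: 09:45-12:45, 15:15-16:30 (invert busy blocks within the working day).
Yuki ∩ Teo: 09:45-12:45, 13:15-14:30, 15:15-17:00.
Yuki ∩ Teo ∩ Jun: 09:45-12:15, 12:30-12:45, 13:15-14:30, 15:15-17:00.
Yuki ∩ Teo ∩ Jun ∩ Nadia: 10:00-12:15, 12:30-12:45, 13:15-13:30, 15:30-17:00.
Yuki ∩ Teo ∩ Jun ∩ Nadia ∩ Emeka: 10:00-11:45, 12:30-12:45, 15:30-16:30.
Yuki ∩ Teo ∩ Jun ∩ Nadia ∩ Emeka ∩ Finn: 10:00-11:45, 12:30-12:45, 15:30-16:30.
The last common window of at least 45 minutes is 15:30-16:30; a 45-minute meeting can start as late as 15:45 and still end by 16:30.

15:45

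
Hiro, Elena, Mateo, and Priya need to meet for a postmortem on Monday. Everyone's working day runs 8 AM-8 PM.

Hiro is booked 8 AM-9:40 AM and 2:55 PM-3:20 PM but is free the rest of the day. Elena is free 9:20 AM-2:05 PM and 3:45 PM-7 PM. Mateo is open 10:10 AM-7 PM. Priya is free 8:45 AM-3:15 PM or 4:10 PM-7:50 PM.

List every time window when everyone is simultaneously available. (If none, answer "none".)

Hiro free: 09:40-14:55, 15:20-20:00 (invert busy blocks within the working day).
Elena free: 09:20-14:05, 15:45-19:00.
Mateo free: 10:10-19:00.
Priya free: 08:45-15:15, 16:10-19:50.
Hiro ∩ Elena: 09:40-14:05, 15:45-19:00.
Hiro ∩ Elena ∩ Mateo: 10:10-14:05, 15:45-19:00.
Hiro ∩ Elena ∩ Mateo ∩ Priya: 10:10-14:05, 16:10-19:00.

10:10-14:05, 16:10-19:00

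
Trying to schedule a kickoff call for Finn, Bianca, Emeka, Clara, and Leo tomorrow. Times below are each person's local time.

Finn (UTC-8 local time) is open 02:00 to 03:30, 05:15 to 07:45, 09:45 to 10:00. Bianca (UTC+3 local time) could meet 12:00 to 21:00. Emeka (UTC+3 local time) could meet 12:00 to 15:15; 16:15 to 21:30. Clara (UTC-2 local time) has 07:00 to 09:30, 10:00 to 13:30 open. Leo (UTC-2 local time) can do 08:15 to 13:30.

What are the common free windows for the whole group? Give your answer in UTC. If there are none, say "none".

10:15-11:30, 13:15-15:30

Finn in UTC: 10:00-11:30, 13:15-15:45, 17:45-18:00 (add 8h to convert from UTC-8).
Bianca in UTC: 09:00-18:00 (subtract 3h to convert from UTC+3).
Emeka in UTC: 09:00-12:15, 13:15-18:30 (subtract 3h to convert from UTC+3).
Clara in UTC: 09:00-11:30, 12:00-15:30 (add 2h to convert from UTC-2).
Leo in UTC: 10:15-15:30 (add 2h to convert from UTC-2).
Finn ∩ Bianca: 10:00-11:30, 13:15-15:45, 17:45-18:00.
Finn ∩ Bianca ∩ Emeka: 10:00-11:30, 13:15-15:45, 17:45-18:00.
Finn ∩ Bianca ∩ Emeka ∩ Clara: 10:00-11:30, 13:15-15:30.
Finn ∩ Bianca ∩ Emeka ∩ Clara ∩ Leo: 10:15-11:30, 13:15-15:30.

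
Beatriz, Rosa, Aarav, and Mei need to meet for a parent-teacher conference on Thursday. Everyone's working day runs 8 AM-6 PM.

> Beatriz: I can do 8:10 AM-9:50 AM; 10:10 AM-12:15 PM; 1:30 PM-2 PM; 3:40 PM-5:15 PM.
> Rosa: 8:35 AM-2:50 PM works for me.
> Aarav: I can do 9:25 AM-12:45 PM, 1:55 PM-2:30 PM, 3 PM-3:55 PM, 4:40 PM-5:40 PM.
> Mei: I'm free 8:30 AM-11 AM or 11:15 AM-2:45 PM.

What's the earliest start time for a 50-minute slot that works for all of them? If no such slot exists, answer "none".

Beatriz ∩ Rosa: 08:35-09:50, 10:10-12:15, 13:30-14:00.
Beatriz ∩ Rosa ∩ Aarav: 09:25-09:50, 10:10-12:15, 13:55-14:00.
Beatriz ∩ Rosa ∩ Aarav ∩ Mei: 09:25-09:50, 10:10-11:00, 11:15-12:15, 13:55-14:00.
So the common availability across everyone is 09:25-09:50, 10:10-11:00, 11:15-12:15, 13:55-14:00.
The first common window of at least 50 minutes is 10:10-11:00, so the earliest start is 10:10.

10:10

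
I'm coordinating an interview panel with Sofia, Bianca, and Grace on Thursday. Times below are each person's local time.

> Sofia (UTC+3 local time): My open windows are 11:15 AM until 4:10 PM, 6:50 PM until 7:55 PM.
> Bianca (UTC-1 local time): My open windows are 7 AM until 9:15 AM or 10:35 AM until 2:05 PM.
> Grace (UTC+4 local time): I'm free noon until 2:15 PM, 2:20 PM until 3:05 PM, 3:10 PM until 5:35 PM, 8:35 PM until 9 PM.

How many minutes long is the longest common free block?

120

Sofia in UTC: 08:15-13:10, 15:50-16:55 (subtract 3h to convert from UTC+3).
Bianca in UTC: 08:00-10:15, 11:35-15:05 (add 1h to convert from UTC-1).
Grace in UTC: 08:00-10:15, 10:20-11:05, 11:10-13:35, 16:35-17:00 (subtract 4h to convert from UTC+4).
Sofia ∩ Bianca: 08:15-10:15, 11:35-13:10.
Sofia ∩ Bianca ∩ Grace: 08:15-10:15, 11:35-13:10.
The longest is 08:15-10:15 at 120 minutes.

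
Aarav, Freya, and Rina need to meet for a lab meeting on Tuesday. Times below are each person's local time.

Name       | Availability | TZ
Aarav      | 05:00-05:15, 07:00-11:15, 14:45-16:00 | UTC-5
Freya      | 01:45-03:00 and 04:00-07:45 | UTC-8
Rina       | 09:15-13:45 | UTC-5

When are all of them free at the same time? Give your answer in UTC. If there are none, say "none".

Aarav in UTC: 10:00-10:15, 12:00-16:15, 19:45-21:00 (add 5h to convert from UTC-5).
Freya in UTC: 09:45-11:00, 12:00-15:45 (add 8h to convert from UTC-8).
Rina in UTC: 14:15-18:45 (add 5h to convert from UTC-5).
Aarav ∩ Freya: 10:00-10:15, 12:00-15:45.
Aarav ∩ Freya ∩ Rina: 14:15-15:45.
So the common availability across everyone is 14:15-15:45.

14:15-15:45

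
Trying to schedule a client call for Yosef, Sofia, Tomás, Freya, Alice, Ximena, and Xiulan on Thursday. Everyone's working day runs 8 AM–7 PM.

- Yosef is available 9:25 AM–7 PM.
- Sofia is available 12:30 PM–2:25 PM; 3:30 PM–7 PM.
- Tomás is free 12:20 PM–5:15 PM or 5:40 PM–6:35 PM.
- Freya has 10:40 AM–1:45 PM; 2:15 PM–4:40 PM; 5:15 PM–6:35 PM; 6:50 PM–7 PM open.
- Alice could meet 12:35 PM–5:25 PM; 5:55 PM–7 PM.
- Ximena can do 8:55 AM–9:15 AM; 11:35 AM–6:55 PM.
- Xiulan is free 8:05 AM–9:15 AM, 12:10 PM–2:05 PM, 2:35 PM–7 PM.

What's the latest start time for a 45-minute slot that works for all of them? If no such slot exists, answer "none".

Yosef ∩ Sofia: 12:30-14:25, 15:30-19:00.
Yosef ∩ Sofia ∩ Tomás: 12:30-14:25, 15:30-17:15, 17:40-18:35.
Yosef ∩ Sofia ∩ Tomás ∩ Freya: 12:30-13:45, 14:15-14:25, 15:30-16:40, 17:40-18:35.
Yosef ∩ Sofia ∩ Tomás ∩ Freya ∩ Alice: 12:35-13:45, 14:15-14:25, 15:30-16:40, 17:55-18:35.
Yosef ∩ Sofia ∩ Tomás ∩ Freya ∩ Alice ∩ Ximena: 12:35-13:45, 14:15-14:25, 15:30-16:40, 17:55-18:35.
Yosef ∩ Sofia ∩ Tomás ∩ Freya ∩ Alice ∩ Ximena ∩ Xiulan: 12:35-13:45, 15:30-16:40, 17:55-18:35.
The last common window of at least 45 minutes is 15:30-16:40; a 45-minute meeting can start as late as 15:55 and still end by 16:40.

15:55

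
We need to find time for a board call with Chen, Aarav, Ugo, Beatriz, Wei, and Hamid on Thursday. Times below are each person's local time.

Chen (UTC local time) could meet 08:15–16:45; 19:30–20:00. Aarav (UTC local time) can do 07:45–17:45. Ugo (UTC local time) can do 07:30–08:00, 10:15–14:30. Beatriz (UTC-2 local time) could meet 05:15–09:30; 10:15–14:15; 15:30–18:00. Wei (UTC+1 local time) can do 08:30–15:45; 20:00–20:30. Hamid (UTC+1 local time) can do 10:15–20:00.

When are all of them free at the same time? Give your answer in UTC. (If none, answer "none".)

Chen in UTC: 08:15-16:45, 19:30-20:00.
Aarav in UTC: 07:45-17:45.
Ugo in UTC: 07:30-08:00, 10:15-14:30.
Beatriz in UTC: 07:15-11:30, 12:15-16:15, 17:30-20:00 (add 2h to convert from UTC-2).
Wei in UTC: 07:30-14:45, 19:00-19:30 (subtract 1h to convert from UTC+1).
Hamid in UTC: 09:15-19:00 (subtract 1h to convert from UTC+1).
Chen ∩ Aarav: 08:15-16:45.
Chen ∩ Aarav ∩ Ugo: 10:15-14:30.
Chen ∩ Aarav ∩ Ugo ∩ Beatriz: 10:15-11:30, 12:15-14:30.
Chen ∩ Aarav ∩ Ugo ∩ Beatriz ∩ Wei: 10:15-11:30, 12:15-14:30.
Chen ∩ Aarav ∩ Ugo ∩ Beatriz ∩ Wei ∩ Hamid: 10:15-11:30, 12:15-14:30.
Those are the intersection windows.

10:15-11:30, 12:15-14:30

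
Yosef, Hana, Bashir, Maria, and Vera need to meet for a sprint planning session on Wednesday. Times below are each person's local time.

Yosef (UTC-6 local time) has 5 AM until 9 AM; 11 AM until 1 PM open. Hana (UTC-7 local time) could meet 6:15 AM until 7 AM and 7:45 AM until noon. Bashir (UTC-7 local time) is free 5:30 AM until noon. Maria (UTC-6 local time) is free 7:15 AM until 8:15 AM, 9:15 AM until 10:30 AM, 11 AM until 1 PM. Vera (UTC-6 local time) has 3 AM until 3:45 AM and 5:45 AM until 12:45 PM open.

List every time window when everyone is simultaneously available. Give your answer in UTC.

Yosef in UTC: 11:00-15:00, 17:00-19:00 (add 6h to convert from UTC-6).
Hana in UTC: 13:15-14:00, 14:45-19:00 (add 7h to convert from UTC-7).
Bashir in UTC: 12:30-19:00 (add 7h to convert from UTC-7).
Maria in UTC: 13:15-14:15, 15:15-16:30, 17:00-19:00 (add 6h to convert from UTC-6).
Vera in UTC: 09:00-09:45, 11:45-18:45 (add 6h to convert from UTC-6).
Yosef ∩ Hana: 13:15-14:00, 14:45-15:00, 17:00-19:00.
Yosef ∩ Hana ∩ Bashir: 13:15-14:00, 14:45-15:00, 17:00-19:00.
Yosef ∩ Hana ∩ Bashir ∩ Maria: 13:15-14:00, 17:00-19:00.
Yosef ∩ Hana ∩ Bashir ∩ Maria ∩ Vera: 13:15-14:00, 17:00-18:45.

13:15-14:00, 17:00-18:45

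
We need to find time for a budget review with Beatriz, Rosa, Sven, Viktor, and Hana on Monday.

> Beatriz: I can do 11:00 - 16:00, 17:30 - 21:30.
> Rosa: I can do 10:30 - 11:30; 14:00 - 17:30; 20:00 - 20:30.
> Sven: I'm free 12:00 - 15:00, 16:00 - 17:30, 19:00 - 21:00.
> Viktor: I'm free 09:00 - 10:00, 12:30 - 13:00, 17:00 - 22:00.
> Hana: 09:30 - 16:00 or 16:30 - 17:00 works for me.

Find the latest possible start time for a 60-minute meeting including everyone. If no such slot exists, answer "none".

none

Beatriz ∩ Rosa: 11:00-11:30, 14:00-16:00, 20:00-20:30.
Beatriz ∩ Rosa ∩ Sven: 14:00-15:00, 20:00-20:30.
Beatriz ∩ Rosa ∩ Sven ∩ Viktor: 20:00-20:30.
Beatriz ∩ Rosa ∩ Sven ∩ Viktor ∩ Hana: ∅.
There is no time when everyone is free.
No common window is at least 60 minutes long.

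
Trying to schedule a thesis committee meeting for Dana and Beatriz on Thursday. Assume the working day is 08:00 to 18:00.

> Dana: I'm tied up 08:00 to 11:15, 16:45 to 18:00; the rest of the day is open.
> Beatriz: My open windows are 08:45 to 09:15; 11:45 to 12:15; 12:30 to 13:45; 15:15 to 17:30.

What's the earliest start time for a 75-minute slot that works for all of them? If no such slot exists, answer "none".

Dana free: 11:15-16:45 (invert busy blocks within the working day).
Beatriz free: 08:45-09:15, 11:45-12:15, 12:30-13:45, 15:15-17:30.
Dana ∩ Beatriz: 11:45-12:15, 12:30-13:45, 15:15-16:45.
So the common availability across everyone is 11:45-12:15, 12:30-13:45, 15:15-16:45.
The first common window of at least 75 minutes is 12:30-13:45, so the earliest start is 12:30.

12:30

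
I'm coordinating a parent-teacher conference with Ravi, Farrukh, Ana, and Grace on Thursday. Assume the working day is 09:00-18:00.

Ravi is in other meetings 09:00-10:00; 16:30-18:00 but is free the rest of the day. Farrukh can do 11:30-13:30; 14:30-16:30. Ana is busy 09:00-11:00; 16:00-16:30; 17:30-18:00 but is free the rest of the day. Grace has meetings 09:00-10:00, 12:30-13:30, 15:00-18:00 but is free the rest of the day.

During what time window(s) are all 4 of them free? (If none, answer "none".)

Ravi free: 10:00-16:30 (invert busy blocks within the working day).
Farrukh free: 11:30-13:30, 14:30-16:30.
Ana free: 11:00-16:00, 16:30-17:30 (invert busy blocks within the working day).
Grace free: 10:00-12:30, 13:30-15:00 (invert busy blocks within the working day).
Ravi ∩ Farrukh: 11:30-13:30, 14:30-16:30.
Ravi ∩ Farrukh ∩ Ana: 11:30-13:30, 14:30-16:00.
Ravi ∩ Farrukh ∩ Ana ∩ Grace: 11:30-12:30, 14:30-15:00.
So the common availability across everyone is 11:30-12:30, 14:30-15:00.

11:30-12:30, 14:30-15:00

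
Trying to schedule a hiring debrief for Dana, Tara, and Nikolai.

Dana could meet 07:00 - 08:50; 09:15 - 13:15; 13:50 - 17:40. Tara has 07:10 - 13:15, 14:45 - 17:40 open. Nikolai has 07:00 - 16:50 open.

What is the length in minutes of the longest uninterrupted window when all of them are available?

240

Dana ∩ Tara: 07:10-08:50, 09:15-13:15, 14:45-17:40.
Dana ∩ Tara ∩ Nikolai: 07:10-08:50, 09:15-13:15, 14:45-16:50.
So the common availability across everyone is 07:10-08:50, 09:15-13:15, 14:45-16:50.
The longest is 09:15-13:15 at 240 minutes.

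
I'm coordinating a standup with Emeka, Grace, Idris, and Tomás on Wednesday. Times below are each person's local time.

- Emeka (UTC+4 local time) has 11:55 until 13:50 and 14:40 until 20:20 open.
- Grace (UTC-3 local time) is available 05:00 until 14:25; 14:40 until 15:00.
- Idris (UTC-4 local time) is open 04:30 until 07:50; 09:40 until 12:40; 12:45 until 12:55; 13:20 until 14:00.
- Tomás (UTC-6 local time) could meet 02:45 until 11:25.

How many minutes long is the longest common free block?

160

Emeka in UTC: 07:55-09:50, 10:40-16:20 (subtract 4h to convert from UTC+4).
Grace in UTC: 08:00-17:25, 17:40-18:00 (add 3h to convert from UTC-3).
Idris in UTC: 08:30-11:50, 13:40-16:40, 16:45-16:55, 17:20-18:00 (add 4h to convert from UTC-4).
Tomás in UTC: 08:45-17:25 (add 6h to convert from UTC-6).
Emeka ∩ Grace: 08:00-09:50, 10:40-16:20.
Emeka ∩ Grace ∩ Idris: 08:30-09:50, 10:40-11:50, 13:40-16:20.
Emeka ∩ Grace ∩ Idris ∩ Tomás: 08:45-09:50, 10:40-11:50, 13:40-16:20.
The longest is 13:40-16:20 at 160 minutes.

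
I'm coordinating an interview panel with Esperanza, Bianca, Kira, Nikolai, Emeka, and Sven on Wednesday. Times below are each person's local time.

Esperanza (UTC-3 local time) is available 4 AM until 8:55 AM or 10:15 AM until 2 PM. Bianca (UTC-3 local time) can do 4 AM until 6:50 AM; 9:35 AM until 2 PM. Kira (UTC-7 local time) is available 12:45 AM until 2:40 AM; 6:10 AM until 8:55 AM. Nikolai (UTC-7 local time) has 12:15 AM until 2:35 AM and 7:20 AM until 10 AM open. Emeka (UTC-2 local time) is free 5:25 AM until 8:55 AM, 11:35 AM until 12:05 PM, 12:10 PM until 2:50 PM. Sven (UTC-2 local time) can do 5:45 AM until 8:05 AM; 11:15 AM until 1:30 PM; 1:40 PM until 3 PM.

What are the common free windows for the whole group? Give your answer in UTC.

Esperanza in UTC: 07:00-11:55, 13:15-17:00 (add 3h to convert from UTC-3).
Bianca in UTC: 07:00-09:50, 12:35-17:00 (add 3h to convert from UTC-3).
Kira in UTC: 07:45-09:40, 13:10-15:55 (add 7h to convert from UTC-7).
Nikolai in UTC: 07:15-09:35, 14:20-17:00 (add 7h to convert from UTC-7).
Emeka in UTC: 07:25-10:55, 13:35-14:05, 14:10-16:50 (add 2h to convert from UTC-2).
Sven in UTC: 07:45-10:05, 13:15-15:30, 15:40-17:00 (add 2h to convert from UTC-2).
Esperanza ∩ Bianca: 07:00-09:50, 13:15-17:00.
Esperanza ∩ Bianca ∩ Kira: 07:45-09:40, 13:15-15:55.
Esperanza ∩ Bianca ∩ Kira ∩ Nikolai: 07:45-09:35, 14:20-15:55.
Esperanza ∩ Bianca ∩ Kira ∩ Nikolai ∩ Emeka: 07:45-09:35, 14:20-15:55.
Esperanza ∩ Bianca ∩ Kira ∩ Nikolai ∩ Emeka ∩ Sven: 07:45-09:35, 14:20-15:30, 15:40-15:55.

07:45-09:35, 14:20-15:30, 15:40-15:55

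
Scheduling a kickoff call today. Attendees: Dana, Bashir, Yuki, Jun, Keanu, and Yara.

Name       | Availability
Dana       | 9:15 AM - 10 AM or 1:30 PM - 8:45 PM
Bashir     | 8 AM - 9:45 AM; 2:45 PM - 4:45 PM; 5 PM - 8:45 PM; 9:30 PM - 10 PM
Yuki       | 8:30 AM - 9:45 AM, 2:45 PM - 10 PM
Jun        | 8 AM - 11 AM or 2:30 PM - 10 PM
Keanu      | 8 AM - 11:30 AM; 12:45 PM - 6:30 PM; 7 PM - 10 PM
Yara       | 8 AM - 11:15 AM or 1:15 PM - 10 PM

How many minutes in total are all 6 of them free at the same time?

Dana ∩ Bashir: 09:15-09:45, 14:45-16:45, 17:00-20:45.
Dana ∩ Bashir ∩ Yuki: 09:15-09:45, 14:45-16:45, 17:00-20:45.
Dana ∩ Bashir ∩ Yuki ∩ Jun: 09:15-09:45, 14:45-16:45, 17:00-20:45.
Dana ∩ Bashir ∩ Yuki ∩ Jun ∩ Keanu: 09:15-09:45, 14:45-16:45, 17:00-18:30, 19:00-20:45.
Dana ∩ Bashir ∩ Yuki ∩ Jun ∩ Keanu ∩ Yara: 09:15-09:45, 14:45-16:45, 17:00-18:30, 19:00-20:45.
Those are the intersection windows.
Summing the common windows: 30 + 120 + 90 + 105 = 345 minutes.

345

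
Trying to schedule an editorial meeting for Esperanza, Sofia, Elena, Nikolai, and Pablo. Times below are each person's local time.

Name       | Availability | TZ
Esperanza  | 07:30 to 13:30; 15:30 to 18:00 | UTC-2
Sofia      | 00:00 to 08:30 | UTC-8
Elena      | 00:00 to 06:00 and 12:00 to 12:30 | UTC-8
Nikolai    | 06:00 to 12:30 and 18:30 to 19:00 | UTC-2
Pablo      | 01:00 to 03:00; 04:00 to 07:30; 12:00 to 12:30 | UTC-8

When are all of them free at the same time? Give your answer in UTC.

Esperanza in UTC: 09:30-15:30, 17:30-20:00 (add 2h to convert from UTC-2).
Sofia in UTC: 08:00-16:30 (add 8h to convert from UTC-8).
Elena in UTC: 08:00-14:00, 20:00-20:30 (add 8h to convert from UTC-8).
Nikolai in UTC: 08:00-14:30, 20:30-21:00 (add 2h to convert from UTC-2).
Pablo in UTC: 09:00-11:00, 12:00-15:30, 20:00-20:30 (add 8h to convert from UTC-8).
Esperanza ∩ Sofia: 09:30-15:30.
Esperanza ∩ Sofia ∩ Elena: 09:30-14:00.
Esperanza ∩ Sofia ∩ Elena ∩ Nikolai: 09:30-14:00.
Esperanza ∩ Sofia ∩ Elena ∩ Nikolai ∩ Pablo: 09:30-11:00, 12:00-14:00.

09:30-11:00, 12:00-14:00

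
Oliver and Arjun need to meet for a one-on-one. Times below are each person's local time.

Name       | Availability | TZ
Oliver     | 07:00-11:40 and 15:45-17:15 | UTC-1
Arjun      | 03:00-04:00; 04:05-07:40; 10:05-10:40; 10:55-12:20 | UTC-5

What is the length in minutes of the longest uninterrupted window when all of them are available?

215

Oliver in UTC: 08:00-12:40, 16:45-18:15 (add 1h to convert from UTC-1).
Arjun in UTC: 08:00-09:00, 09:05-12:40, 15:05-15:40, 15:55-17:20 (add 5h to convert from UTC-5).
Oliver ∩ Arjun: 08:00-09:00, 09:05-12:40, 16:45-17:20.
Those are the intersection windows.
The longest is 09:05-12:40 at 215 minutes.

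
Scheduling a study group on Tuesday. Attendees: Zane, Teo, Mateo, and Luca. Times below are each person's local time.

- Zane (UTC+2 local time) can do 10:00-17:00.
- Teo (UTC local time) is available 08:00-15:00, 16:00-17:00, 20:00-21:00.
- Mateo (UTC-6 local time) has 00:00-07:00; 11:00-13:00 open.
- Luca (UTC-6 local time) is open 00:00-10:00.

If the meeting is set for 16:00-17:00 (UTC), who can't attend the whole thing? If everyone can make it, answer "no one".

Luca, Mateo, Zane

Zane in UTC: 08:00-15:00 (subtract 2h to convert from UTC+2).
Teo in UTC: 08:00-15:00, 16:00-17:00, 20:00-21:00.
Mateo in UTC: 06:00-13:00, 17:00-19:00 (add 6h to convert from UTC-6).
Luca in UTC: 06:00-16:00 (add 6h to convert from UTC-6).
Zane: not fully free for 16:00-17:00. Teo: free for 16:00-17:00. Mateo: not fully free for 16:00-17:00. Luca: not fully free for 16:00-17:00.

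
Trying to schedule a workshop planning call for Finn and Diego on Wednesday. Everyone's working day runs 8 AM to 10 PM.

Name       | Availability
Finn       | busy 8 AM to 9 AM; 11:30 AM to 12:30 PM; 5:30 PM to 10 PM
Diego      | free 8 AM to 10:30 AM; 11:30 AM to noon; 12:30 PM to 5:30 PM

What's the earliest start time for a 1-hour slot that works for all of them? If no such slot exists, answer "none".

09:00

Finn free: 09:00-11:30, 12:30-17:30 (invert busy blocks within the working day).
Diego free: 08:00-10:30, 11:30-12:00, 12:30-17:30.
Finn ∩ Diego: 09:00-10:30, 12:30-17:30.
Those are the intersection windows.
The first common window of at least 60 minutes is 09:00-10:30, so the earliest start is 09:00.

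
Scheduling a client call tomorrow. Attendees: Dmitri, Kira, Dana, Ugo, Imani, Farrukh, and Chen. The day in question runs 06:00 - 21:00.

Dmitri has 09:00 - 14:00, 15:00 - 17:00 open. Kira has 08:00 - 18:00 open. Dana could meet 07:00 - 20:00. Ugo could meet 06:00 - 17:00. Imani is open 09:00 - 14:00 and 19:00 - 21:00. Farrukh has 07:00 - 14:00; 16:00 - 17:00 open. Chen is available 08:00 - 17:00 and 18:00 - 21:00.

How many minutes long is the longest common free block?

Dmitri ∩ Kira: 09:00-14:00, 15:00-17:00.
Dmitri ∩ Kira ∩ Dana: 09:00-14:00, 15:00-17:00.
Dmitri ∩ Kira ∩ Dana ∩ Ugo: 09:00-14:00, 15:00-17:00.
Dmitri ∩ Kira ∩ Dana ∩ Ugo ∩ Imani: 09:00-14:00.
Dmitri ∩ Kira ∩ Dana ∩ Ugo ∩ Imani ∩ Farrukh: 09:00-14:00.
Dmitri ∩ Kira ∩ Dana ∩ Ugo ∩ Imani ∩ Farrukh ∩ Chen: 09:00-14:00.
So the common availability across everyone is 09:00-14:00.
The longest is 09:00-14:00 at 300 minutes.

300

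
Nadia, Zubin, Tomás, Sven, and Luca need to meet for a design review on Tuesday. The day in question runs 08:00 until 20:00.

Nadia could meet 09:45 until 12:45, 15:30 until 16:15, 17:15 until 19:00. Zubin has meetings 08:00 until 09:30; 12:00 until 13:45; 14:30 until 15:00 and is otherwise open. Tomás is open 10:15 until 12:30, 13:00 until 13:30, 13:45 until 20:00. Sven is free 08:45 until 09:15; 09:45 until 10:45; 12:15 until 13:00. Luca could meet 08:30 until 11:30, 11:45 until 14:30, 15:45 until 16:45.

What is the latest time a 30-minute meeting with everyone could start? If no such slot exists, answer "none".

Nadia free: 09:45-12:45, 15:30-16:15, 17:15-19:00.
Zubin free: 09:30-12:00, 13:45-14:30, 15:00-20:00 (invert busy blocks within the working day).
Tomás free: 10:15-12:30, 13:00-13:30, 13:45-20:00.
Sven free: 08:45-09:15, 09:45-10:45, 12:15-13:00.
Luca free: 08:30-11:30, 11:45-14:30, 15:45-16:45.
Nadia ∩ Zubin: 09:45-12:00, 15:30-16:15, 17:15-19:00.
Nadia ∩ Zubin ∩ Tomás: 10:15-12:00, 15:30-16:15, 17:15-19:00.
Nadia ∩ Zubin ∩ Tomás ∩ Sven: 10:15-10:45.
Nadia ∩ Zubin ∩ Tomás ∩ Sven ∩ Luca: 10:15-10:45.
So the common availability across everyone is 10:15-10:45.
The last common window of at least 30 minutes is 10:15-10:45; a 30-minute meeting can start as late as 10:15 and still end by 10:45.

10:15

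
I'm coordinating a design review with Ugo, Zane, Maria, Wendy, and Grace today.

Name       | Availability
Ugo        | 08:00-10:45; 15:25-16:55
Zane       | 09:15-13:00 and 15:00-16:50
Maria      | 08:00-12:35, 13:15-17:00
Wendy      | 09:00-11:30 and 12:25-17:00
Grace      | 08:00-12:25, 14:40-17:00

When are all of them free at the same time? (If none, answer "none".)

Ugo ∩ Zane: 09:15-10:45, 15:25-16:50.
Ugo ∩ Zane ∩ Maria: 09:15-10:45, 15:25-16:50.
Ugo ∩ Zane ∩ Maria ∩ Wendy: 09:15-10:45, 15:25-16:50.
Ugo ∩ Zane ∩ Maria ∩ Wendy ∩ Grace: 09:15-10:45, 15:25-16:50.
So the common availability across everyone is 09:15-10:45, 15:25-16:50.

09:15-10:45, 15:25-16:50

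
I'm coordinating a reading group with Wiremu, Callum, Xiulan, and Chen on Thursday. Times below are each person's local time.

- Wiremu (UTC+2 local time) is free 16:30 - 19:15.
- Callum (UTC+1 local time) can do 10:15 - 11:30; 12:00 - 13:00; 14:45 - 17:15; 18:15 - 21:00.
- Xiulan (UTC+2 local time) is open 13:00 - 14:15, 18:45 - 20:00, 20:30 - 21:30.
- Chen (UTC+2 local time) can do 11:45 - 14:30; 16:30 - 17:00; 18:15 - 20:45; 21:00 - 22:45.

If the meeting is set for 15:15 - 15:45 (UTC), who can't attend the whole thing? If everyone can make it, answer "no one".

Chen, Xiulan

Wiremu in UTC: 14:30-17:15 (subtract 2h to convert from UTC+2).
Callum in UTC: 09:15-10:30, 11:00-12:00, 13:45-16:15, 17:15-20:00 (subtract 1h to convert from UTC+1).
Xiulan in UTC: 11:00-12:15, 16:45-18:00, 18:30-19:30 (subtract 2h to convert from UTC+2).
Chen in UTC: 09:45-12:30, 14:30-15:00, 16:15-18:45, 19:00-20:45 (subtract 2h to convert from UTC+2).
Wiremu: free for 15:15-15:45. Callum: free for 15:15-15:45. Xiulan: not fully free for 15:15-15:45. Chen: not fully free for 15:15-15:45.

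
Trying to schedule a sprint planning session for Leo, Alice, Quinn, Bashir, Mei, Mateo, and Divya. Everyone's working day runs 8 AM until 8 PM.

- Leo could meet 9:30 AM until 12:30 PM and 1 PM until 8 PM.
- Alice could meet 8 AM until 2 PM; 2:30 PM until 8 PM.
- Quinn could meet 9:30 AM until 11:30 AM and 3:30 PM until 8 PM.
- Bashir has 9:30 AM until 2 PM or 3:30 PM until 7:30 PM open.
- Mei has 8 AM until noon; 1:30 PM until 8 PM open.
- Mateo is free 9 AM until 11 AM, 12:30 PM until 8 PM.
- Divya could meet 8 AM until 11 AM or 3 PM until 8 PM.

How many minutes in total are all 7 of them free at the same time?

Leo ∩ Alice: 09:30-12:30, 13:00-14:00, 14:30-20:00.
Leo ∩ Alice ∩ Quinn: 09:30-11:30, 15:30-20:00.
Leo ∩ Alice ∩ Quinn ∩ Bashir: 09:30-11:30, 15:30-19:30.
Leo ∩ Alice ∩ Quinn ∩ Bashir ∩ Mei: 09:30-11:30, 15:30-19:30.
Leo ∩ Alice ∩ Quinn ∩ Bashir ∩ Mei ∩ Mateo: 09:30-11:00, 15:30-19:30.
Leo ∩ Alice ∩ Quinn ∩ Bashir ∩ Mei ∩ Mateo ∩ Divya: 09:30-11:00, 15:30-19:30.
Those are the intersection windows.
Summing the common windows: 90 + 240 = 330 minutes.

330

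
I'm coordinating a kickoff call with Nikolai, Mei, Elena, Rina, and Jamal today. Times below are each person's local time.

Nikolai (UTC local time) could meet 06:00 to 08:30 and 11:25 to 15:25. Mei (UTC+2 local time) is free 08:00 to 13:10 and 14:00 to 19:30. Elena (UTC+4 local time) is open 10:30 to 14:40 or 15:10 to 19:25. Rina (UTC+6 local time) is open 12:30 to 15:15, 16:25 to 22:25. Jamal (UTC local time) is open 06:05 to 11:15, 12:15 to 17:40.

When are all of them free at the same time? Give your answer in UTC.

Nikolai in UTC: 06:00-08:30, 11:25-15:25.
Mei in UTC: 06:00-11:10, 12:00-17:30 (subtract 2h to convert from UTC+2).
Elena in UTC: 06:30-10:40, 11:10-15:25 (subtract 4h to convert from UTC+4).
Rina in UTC: 06:30-09:15, 10:25-16:25 (subtract 6h to convert from UTC+6).
Jamal in UTC: 06:05-11:15, 12:15-17:40.
Nikolai ∩ Mei: 06:00-08:30, 12:00-15:25.
Nikolai ∩ Mei ∩ Elena: 06:30-08:30, 12:00-15:25.
Nikolai ∩ Mei ∩ Elena ∩ Rina: 06:30-08:30, 12:00-15:25.
Nikolai ∩ Mei ∩ Elena ∩ Rina ∩ Jamal: 06:30-08:30, 12:15-15:25.

06:30-08:30, 12:15-15:25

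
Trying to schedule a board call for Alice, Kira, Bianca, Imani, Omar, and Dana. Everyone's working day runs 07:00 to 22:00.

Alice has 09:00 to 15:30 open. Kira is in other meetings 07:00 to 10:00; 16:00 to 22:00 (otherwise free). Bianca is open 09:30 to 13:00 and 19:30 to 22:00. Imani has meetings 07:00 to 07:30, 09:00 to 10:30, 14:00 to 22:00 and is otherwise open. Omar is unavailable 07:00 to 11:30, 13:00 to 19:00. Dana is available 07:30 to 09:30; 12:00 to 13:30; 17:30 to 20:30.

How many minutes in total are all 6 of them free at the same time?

Alice free: 09:00-15:30.
Kira free: 10:00-16:00 (invert busy blocks within the working day).
Bianca free: 09:30-13:00, 19:30-22:00.
Imani free: 07:30-09:00, 10:30-14:00 (invert busy blocks within the working day).
Omar free: 11:30-13:00, 19:00-22:00 (invert busy blocks within the working day).
Dana free: 07:30-09:30, 12:00-13:30, 17:30-20:30.
Alice ∩ Kira: 10:00-15:30.
Alice ∩ Kira ∩ Bianca: 10:00-13:00.
Alice ∩ Kira ∩ Bianca ∩ Imani: 10:30-13:00.
Alice ∩ Kira ∩ Bianca ∩ Imani ∩ Omar: 11:30-13:00.
Alice ∩ Kira ∩ Bianca ∩ Imani ∩ Omar ∩ Dana: 12:00-13:00.
That's a single block of 60 minutes.

60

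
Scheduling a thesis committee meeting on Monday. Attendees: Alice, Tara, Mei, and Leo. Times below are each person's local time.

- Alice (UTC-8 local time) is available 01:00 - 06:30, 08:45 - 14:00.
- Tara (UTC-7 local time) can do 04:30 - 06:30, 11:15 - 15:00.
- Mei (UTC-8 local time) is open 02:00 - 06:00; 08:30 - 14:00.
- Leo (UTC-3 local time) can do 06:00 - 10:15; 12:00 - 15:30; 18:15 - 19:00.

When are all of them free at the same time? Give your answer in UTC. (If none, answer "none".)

11:30-13:15, 18:15-18:30, 21:15-22:00

Alice in UTC: 09:00-14:30, 16:45-22:00 (add 8h to convert from UTC-8).
Tara in UTC: 11:30-13:30, 18:15-22:00 (add 7h to convert from UTC-7).
Mei in UTC: 10:00-14:00, 16:30-22:00 (add 8h to convert from UTC-8).
Leo in UTC: 09:00-13:15, 15:00-18:30, 21:15-22:00 (add 3h to convert from UTC-3).
Alice ∩ Tara: 11:30-13:30, 18:15-22:00.
Alice ∩ Tara ∩ Mei: 11:30-13:30, 18:15-22:00.
Alice ∩ Tara ∩ Mei ∩ Leo: 11:30-13:15, 18:15-18:30, 21:15-22:00.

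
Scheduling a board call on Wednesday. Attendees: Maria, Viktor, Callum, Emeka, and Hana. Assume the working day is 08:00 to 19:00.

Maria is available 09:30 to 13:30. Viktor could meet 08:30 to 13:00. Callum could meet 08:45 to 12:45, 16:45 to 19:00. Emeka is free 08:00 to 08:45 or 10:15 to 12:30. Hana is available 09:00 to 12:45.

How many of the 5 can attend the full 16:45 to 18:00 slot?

Callum can make the full 16:45-18:00 slot — that's 1.

1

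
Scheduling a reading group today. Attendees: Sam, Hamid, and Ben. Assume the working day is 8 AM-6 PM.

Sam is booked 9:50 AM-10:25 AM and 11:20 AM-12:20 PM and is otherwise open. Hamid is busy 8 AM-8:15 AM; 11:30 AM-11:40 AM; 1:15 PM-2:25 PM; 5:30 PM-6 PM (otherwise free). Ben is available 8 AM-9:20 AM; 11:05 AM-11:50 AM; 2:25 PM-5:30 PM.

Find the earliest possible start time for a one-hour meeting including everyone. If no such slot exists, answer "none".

Sam free: 08:00-09:50, 10:25-11:20, 12:20-18:00 (invert busy blocks within the working day).
Hamid free: 08:15-11:30, 11:40-13:15, 14:25-17:30 (invert busy blocks within the working day).
Ben free: 08:00-09:20, 11:05-11:50, 14:25-17:30.
Sam ∩ Hamid: 08:15-09:50, 10:25-11:20, 12:20-13:15, 14:25-17:30.
Sam ∩ Hamid ∩ Ben: 08:15-09:20, 11:05-11:20, 14:25-17:30.
The first common window of at least 60 minutes is 08:15-09:20, so the earliest start is 08:15.

08:15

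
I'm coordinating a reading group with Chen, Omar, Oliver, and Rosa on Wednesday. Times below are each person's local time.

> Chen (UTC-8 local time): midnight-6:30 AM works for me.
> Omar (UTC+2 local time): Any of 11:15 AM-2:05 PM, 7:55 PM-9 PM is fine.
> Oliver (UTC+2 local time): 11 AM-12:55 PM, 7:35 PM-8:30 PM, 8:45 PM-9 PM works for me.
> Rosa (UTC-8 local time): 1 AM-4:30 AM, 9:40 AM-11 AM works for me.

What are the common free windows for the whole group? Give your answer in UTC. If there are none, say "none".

Chen in UTC: 08:00-14:30 (add 8h to convert from UTC-8).
Omar in UTC: 09:15-12:05, 17:55-19:00 (subtract 2h to convert from UTC+2).
Oliver in UTC: 09:00-10:55, 17:35-18:30, 18:45-19:00 (subtract 2h to convert from UTC+2).
Rosa in UTC: 09:00-12:30, 17:40-19:00 (add 8h to convert from UTC-8).
Chen ∩ Omar: 09:15-12:05.
Chen ∩ Omar ∩ Oliver: 09:15-10:55.
Chen ∩ Omar ∩ Oliver ∩ Rosa: 09:15-10:55.

09:15-10:55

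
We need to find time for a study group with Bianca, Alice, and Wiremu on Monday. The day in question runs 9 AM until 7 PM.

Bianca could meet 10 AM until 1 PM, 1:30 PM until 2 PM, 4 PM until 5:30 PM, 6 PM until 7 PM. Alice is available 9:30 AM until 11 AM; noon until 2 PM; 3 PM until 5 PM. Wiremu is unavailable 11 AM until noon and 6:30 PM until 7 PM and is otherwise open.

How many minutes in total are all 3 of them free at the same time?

Bianca free: 10:00-13:00, 13:30-14:00, 16:00-17:30, 18:00-19:00.
Alice free: 09:30-11:00, 12:00-14:00, 15:00-17:00.
Wiremu free: 09:00-11:00, 12:00-18:30 (invert busy blocks within the working day).
Bianca ∩ Alice: 10:00-11:00, 12:00-13:00, 13:30-14:00, 16:00-17:00.
Bianca ∩ Alice ∩ Wiremu: 10:00-11:00, 12:00-13:00, 13:30-14:00, 16:00-17:00.
So the common availability across everyone is 10:00-11:00, 12:00-13:00, 13:30-14:00, 16:00-17:00.
Summing the common windows: 60 + 60 + 30 + 60 = 210 minutes.

210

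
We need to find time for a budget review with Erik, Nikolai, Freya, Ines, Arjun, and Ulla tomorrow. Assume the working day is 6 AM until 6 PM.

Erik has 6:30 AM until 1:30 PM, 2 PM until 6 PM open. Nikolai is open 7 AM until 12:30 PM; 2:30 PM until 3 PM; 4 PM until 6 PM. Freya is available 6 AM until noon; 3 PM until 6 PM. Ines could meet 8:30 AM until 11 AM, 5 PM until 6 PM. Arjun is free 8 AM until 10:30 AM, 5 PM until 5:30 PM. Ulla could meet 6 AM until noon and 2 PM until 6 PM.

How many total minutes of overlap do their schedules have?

Erik ∩ Nikolai: 07:00-12:30, 14:30-15:00, 16:00-18:00.
Erik ∩ Nikolai ∩ Freya: 07:00-12:00, 16:00-18:00.
Erik ∩ Nikolai ∩ Freya ∩ Ines: 08:30-11:00, 17:00-18:00.
Erik ∩ Nikolai ∩ Freya ∩ Ines ∩ Arjun: 08:30-10:30, 17:00-17:30.
Erik ∩ Nikolai ∩ Freya ∩ Ines ∩ Arjun ∩ Ulla: 08:30-10:30, 17:00-17:30.
Those are the intersection windows.
Summing the common windows: 120 + 30 = 150 minutes.

150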